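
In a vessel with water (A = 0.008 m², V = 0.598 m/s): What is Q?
Formula: Q = A V
Q = 0.008·0.598·1000 = 4.784 L/s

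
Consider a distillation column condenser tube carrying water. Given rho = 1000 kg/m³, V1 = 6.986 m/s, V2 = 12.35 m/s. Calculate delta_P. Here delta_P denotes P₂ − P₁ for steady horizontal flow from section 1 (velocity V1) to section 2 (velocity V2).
Formula: \Delta P = \frac{1}{2} \rho (V_1^2 - V_2^2)
delta_P = 0.5·1000·(6.986² − 12.35²)/1000 = -51.86 kPa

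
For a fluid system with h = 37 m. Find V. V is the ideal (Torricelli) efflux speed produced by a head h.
Formula: V = \sqrt{2 g h}
V = √(2·9.81·37) = 26.94 m/s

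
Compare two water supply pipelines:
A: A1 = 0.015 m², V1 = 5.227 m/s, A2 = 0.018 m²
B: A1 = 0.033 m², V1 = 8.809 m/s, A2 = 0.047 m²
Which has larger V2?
V2(A) = 4.356 m/s, V2(B) = 6.185 m/s. Answer: B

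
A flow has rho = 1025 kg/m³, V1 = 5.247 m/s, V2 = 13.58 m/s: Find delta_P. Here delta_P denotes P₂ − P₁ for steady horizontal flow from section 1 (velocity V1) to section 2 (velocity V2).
Formula: \Delta P = \frac{1}{2} \rho (V_1^2 - V_2^2)
delta_P = 0.5·1025·(5.247² − 13.58²)/1000 = -80.4 kPa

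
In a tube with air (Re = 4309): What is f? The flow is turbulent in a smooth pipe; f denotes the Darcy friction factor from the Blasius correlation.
Formula: f = \frac{0.316}{Re^{0.25}}
f = 0.316/4309^0.25 = 0.039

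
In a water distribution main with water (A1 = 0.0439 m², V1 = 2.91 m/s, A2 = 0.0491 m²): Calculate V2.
Formula: V_2 = \frac{A_1 V_1}{A_2}
V2 = 0.0439·2.91/0.0491 = 2.602 m/s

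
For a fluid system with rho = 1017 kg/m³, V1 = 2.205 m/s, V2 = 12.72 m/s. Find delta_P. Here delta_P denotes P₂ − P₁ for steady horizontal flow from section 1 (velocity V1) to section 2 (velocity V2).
Formula: \Delta P = \frac{1}{2} \rho (V_1^2 - V_2^2)
delta_P = 0.5·1017·(2.205² − 12.72²)/1000 = -79.8 kPa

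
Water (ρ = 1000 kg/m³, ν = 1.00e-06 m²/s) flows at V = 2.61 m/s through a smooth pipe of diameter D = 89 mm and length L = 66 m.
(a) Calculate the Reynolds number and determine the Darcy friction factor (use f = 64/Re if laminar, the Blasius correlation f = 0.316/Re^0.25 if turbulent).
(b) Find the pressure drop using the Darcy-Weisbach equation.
(a) Re = V·D/ν = 2.61·0.089/1.00e-06 = 232290 → turbulent (Re > 4000); f = 0.316/Re^0.25 = 0.316/232290^0.25 = 0.014394 (Blasius is strictly valid for Re ≲ 1e5; used here as the smooth-pipe estimate the problem specifies)
(b) Darcy-Weisbach: ΔP = f·(L/D)·½ρV²/1000 = 0.014394·(66/0.089)·½·1000·2.61²/1000 = 36.36 kPa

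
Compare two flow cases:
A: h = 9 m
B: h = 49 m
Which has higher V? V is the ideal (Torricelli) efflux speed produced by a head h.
V(A) = 13.29 m/s, V(B) = 31.01 m/s. Answer: B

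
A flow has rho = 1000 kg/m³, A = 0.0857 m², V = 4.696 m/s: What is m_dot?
Formula: \dot{m} = \rho A V
m_dot = 1000·0.0857·4.696 = 402.4 kg/s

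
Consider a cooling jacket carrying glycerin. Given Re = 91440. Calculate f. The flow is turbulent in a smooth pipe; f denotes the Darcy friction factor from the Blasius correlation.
Formula: f = \frac{0.316}{Re^{0.25}}
f = 0.316/91440^0.25 = 0.01817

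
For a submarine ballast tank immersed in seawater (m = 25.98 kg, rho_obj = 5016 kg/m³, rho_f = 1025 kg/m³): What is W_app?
Formula: W_{app} = mg\left(1 - \frac{\rho_f}{\rho_{obj}}\right)
W_app = 25.98·9.81·(1 − 1025/5016) = 202.8 N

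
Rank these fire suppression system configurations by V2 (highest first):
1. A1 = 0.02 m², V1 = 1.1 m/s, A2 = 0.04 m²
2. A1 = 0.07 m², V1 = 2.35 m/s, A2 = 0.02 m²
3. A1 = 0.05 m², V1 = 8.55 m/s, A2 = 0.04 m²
Case 1: V2 = 0.55 m/s
Case 2: V2 = 8.225 m/s
Case 3: V2 = 10.69 m/s
Ranking (highest first): 3, 2, 1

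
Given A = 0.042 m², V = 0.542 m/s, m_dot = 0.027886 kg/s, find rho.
Formula: \dot{m} = \rho A V
Substituting knowns: 0.027886 = rho·0.042·0.542
Solving for rho: rho = 0.027886/(0.042·0.542) = 1.225 kg/m³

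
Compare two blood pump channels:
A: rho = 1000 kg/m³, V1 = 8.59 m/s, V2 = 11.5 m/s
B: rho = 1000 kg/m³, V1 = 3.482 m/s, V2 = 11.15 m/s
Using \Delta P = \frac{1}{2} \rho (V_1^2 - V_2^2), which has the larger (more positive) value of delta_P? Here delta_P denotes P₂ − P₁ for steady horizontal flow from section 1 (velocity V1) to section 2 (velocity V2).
delta_P(A) = -29.23 kPa, delta_P(B) = -56.1 kPa. Answer: A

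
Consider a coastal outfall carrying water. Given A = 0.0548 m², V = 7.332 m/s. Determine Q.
Formula: Q = A V
Q = 0.0548·7.332·1000 = 401.8 L/s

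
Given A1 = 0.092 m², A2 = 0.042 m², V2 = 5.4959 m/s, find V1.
Formula: V_2 = \frac{A_1 V_1}{A_2}
Substituting knowns: 5.4959 = 0.092·V1/0.042
Solving for V1: V1 = 5.4959·0.042/0.092 = 2.509 m/s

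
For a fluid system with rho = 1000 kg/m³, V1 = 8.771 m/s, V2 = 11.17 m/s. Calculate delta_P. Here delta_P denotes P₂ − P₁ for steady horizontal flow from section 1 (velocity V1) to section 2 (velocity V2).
Formula: \Delta P = \frac{1}{2} \rho (V_1^2 - V_2^2)
delta_P = 0.5·1000·(8.771² − 11.17²)/1000 = -23.92 kPa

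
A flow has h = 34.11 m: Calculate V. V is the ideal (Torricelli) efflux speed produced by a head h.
Formula: V = \sqrt{2 g h}
V = √(2·9.81·34.11) = 25.87 m/s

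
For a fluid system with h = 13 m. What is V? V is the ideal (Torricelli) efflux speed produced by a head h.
Formula: V = \sqrt{2 g h}
V = √(2·9.81·13) = 15.97 m/s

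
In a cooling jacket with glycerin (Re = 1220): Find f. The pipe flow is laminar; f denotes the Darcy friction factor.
Formula: f = \frac{64}{Re}
f = 64/1220 = 0.05246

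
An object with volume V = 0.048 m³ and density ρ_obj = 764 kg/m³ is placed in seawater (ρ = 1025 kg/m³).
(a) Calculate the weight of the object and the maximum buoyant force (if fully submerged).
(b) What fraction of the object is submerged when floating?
(a) W=rho_obj*g*V=764*9.81*0.048=359.8 N; F_B(max)=rho*g*V=1025*9.81*0.048=482.7 N
(b) Floating fraction=rho_obj/rho=764/1025=0.745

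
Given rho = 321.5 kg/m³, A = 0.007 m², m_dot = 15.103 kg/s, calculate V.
Formula: \dot{m} = \rho A V
Substituting knowns: 15.103 = 321.5·0.007·V
Solving for V: V = 15.103/(321.5·0.007) = 6.711 m/s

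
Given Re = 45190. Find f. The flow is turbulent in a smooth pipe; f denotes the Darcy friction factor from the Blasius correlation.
Formula: f = \frac{0.316}{Re^{0.25}}
f = 0.316/45190^0.25 = 0.02167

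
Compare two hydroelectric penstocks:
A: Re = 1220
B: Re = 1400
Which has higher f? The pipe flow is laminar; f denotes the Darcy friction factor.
f(A) = 0.05246, f(B) = 0.04571. Answer: A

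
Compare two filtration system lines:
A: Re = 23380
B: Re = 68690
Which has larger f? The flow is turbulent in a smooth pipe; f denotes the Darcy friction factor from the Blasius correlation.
f(A) = 0.02556, f(B) = 0.01952. Answer: A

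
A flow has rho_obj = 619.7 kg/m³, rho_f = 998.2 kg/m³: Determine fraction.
Formula: f_{sub} = \frac{\rho_{obj}}{\rho_f}
fraction = 619.7/998.2 = 0.6208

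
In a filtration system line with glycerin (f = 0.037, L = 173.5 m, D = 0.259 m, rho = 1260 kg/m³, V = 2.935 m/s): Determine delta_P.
Formula: \Delta P = f \frac{L}{D} \frac{\rho V^2}{2}
delta_P = 0.037·(173.5/0.259)·0.5·1260·2.935²/1000 = 134.5 kPa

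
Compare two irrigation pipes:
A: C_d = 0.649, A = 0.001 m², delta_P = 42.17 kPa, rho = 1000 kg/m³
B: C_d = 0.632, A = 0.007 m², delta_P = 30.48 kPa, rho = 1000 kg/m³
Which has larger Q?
Q(A) = 5.96 L/s, Q(B) = 34.54 L/s. Answer: B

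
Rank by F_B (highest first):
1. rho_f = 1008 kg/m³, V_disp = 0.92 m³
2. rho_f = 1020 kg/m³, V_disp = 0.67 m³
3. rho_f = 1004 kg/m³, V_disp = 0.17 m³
Case 1: F_B = 9097 N
Case 2: F_B = 6704 N
Case 3: F_B = 1674 N
Ranking (highest first): 1, 2, 3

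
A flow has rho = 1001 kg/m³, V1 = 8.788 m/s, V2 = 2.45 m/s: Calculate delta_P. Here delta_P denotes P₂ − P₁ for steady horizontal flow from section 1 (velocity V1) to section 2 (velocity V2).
Formula: \Delta P = \frac{1}{2} \rho (V_1^2 - V_2^2)
delta_P = 0.5·1001·(8.788² − 2.45²)/1000 = 35.65 kPa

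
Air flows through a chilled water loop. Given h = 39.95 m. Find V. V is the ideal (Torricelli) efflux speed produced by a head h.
Formula: V = \sqrt{2 g h}
V = √(2·9.81·39.95) = 28 m/s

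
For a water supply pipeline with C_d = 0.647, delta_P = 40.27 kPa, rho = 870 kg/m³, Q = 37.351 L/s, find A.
Formula: Q = C_d A \sqrt{\frac{2 \Delta P}{\rho}}
Substituting knowns: 37.351 = 0.647·A·√(2·(40.27·1000)/870)·1000
Solving for A: A = (37.351/1000)/(0.647·√(2·(40.27·1000)/870)) = 0.006 m²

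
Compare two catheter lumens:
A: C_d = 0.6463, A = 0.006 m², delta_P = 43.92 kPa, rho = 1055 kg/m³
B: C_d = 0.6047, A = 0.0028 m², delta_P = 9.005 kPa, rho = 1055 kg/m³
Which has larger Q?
Q(A) = 35.38 L/s, Q(B) = 6.996 L/s. Answer: A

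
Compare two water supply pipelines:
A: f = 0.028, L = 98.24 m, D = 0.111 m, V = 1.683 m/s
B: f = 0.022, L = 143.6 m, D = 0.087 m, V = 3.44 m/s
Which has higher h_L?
h_L(A) = 3.578 m, h_L(B) = 21.9 m. Answer: B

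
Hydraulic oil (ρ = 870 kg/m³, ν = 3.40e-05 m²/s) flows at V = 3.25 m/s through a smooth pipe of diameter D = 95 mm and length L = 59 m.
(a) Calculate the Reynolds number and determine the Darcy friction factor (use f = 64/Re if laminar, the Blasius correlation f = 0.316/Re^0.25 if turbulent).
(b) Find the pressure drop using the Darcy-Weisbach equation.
(a) Re = V·D/ν = 3.25·0.095/3.40e-05 = 9080.9 → turbulent (Re > 4000); f = 0.316/Re^0.25 = 0.316/9080.9^0.25 = 0.032371
(b) Darcy-Weisbach: ΔP = f·(L/D)·½ρV²/1000 = 0.032371·(59/0.095)·½·870·3.25²/1000 = 92.37 kPa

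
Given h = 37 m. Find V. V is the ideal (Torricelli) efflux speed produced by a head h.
Formula: V = \sqrt{2 g h}
V = √(2·9.81·37) = 26.94 m/s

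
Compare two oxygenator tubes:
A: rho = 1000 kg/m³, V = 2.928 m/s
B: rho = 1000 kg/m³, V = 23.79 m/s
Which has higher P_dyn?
P_dyn(A) = 4.287 kPa, P_dyn(B) = 283 kPa. Answer: B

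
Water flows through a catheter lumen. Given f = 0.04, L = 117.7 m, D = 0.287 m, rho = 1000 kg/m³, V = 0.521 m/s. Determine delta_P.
Formula: \Delta P = f \frac{L}{D} \frac{\rho V^2}{2}
delta_P = 0.04·(117.7/0.287)·0.5·1000·0.521²/1000 = 2.226 kPa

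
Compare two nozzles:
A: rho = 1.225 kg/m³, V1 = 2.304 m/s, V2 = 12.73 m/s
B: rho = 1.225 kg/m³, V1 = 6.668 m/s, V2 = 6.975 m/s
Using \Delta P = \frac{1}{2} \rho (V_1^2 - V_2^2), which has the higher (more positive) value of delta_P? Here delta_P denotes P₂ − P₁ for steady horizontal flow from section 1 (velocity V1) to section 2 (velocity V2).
delta_P(A) = -0.09601 kPa, delta_P(B) = -0.002565 kPa. Answer: B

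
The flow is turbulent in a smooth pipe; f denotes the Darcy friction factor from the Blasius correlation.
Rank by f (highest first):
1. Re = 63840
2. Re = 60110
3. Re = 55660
Case 1: f = 0.01988
Case 2: f = 0.02018
Case 3: f = 0.02057
Ranking (highest first): 3, 2, 1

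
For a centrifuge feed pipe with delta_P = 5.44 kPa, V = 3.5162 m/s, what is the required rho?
Formula: V = \sqrt{\frac{2 \Delta P}{\rho}}
Substituting knowns: 3.5162 = √(2·(5.44·1000)/rho)
Solving for rho: rho = 2·(5.44·1000)/3.5162² = 880 kg/m³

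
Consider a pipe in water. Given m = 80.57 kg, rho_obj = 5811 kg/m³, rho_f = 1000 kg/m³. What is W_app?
Formula: W_{app} = mg\left(1 - \frac{\rho_f}{\rho_{obj}}\right)
W_app = 80.57·9.81·(1 − 1000/5811) = 654.4 N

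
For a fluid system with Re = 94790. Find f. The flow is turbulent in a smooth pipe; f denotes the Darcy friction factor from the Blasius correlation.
Formula: f = \frac{0.316}{Re^{0.25}}
f = 0.316/94790^0.25 = 0.01801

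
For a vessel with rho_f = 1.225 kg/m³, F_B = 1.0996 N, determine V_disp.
Formula: F_B = \rho_f g V_{disp}
Substituting knowns: 1.0996 = 1.225·9.81·V_disp
Solving for V_disp: V_disp = 1.0996/(1.225·9.81) = 0.0915 m³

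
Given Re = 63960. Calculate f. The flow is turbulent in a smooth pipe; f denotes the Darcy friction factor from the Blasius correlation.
Formula: f = \frac{0.316}{Re^{0.25}}
f = 0.316/63960^0.25 = 0.01987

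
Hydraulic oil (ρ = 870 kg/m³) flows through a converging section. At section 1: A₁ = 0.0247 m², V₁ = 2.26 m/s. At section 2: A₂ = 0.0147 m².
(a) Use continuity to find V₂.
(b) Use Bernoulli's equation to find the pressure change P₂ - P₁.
(a) Continuity: A₁V₁=A₂V₂ -> V₂=A₁V₁/A₂=0.0247*2.26/0.0147=3.80 m/s
(b) Bernoulli: P₂-P₁=0.5*rho*(V₁^2-V₂^2)/1000=0.5*870*(2.26^2-3.80^2)/1000=-4.06 kPa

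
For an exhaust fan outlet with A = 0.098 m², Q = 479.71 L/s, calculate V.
Formula: Q = A V
Substituting knowns: 479.71 = 0.098·V·1000
Solving for V: V = (479.71/1000)/0.098 = 4.895 m/s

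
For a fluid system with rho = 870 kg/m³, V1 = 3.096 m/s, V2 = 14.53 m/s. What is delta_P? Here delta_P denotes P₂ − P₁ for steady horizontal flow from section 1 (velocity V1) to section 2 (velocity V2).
Formula: \Delta P = \frac{1}{2} \rho (V_1^2 - V_2^2)
delta_P = 0.5·870·(3.096² − 14.53²)/1000 = -87.67 kPa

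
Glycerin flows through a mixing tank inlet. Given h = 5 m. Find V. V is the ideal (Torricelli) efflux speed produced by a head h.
Formula: V = \sqrt{2 g h}
V = √(2·9.81·5) = 9.905 m/s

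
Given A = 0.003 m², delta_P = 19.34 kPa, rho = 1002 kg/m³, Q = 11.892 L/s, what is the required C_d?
Formula: Q = C_d A \sqrt{\frac{2 \Delta P}{\rho}}
Substituting knowns: 11.892 = C_d·0.003·√(2·(19.34·1000)/1002)·1000
Solving for C_d: C_d = (11.892/1000)/(0.003·√(2·(19.34·1000)/1002)) = 0.638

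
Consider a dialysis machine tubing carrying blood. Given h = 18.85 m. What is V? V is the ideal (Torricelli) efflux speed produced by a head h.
Formula: V = \sqrt{2 g h}
V = √(2·9.81·18.85) = 19.23 m/s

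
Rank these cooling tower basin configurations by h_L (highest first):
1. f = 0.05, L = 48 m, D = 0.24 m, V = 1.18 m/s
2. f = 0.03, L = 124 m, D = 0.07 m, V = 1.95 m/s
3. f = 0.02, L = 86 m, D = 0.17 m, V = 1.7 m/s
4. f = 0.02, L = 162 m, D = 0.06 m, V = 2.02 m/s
Case 1: h_L = 0.7097 m
Case 2: h_L = 10.3 m
Case 3: h_L = 1.49 m
Case 4: h_L = 11.23 m
Ranking (highest first): 4, 2, 3, 1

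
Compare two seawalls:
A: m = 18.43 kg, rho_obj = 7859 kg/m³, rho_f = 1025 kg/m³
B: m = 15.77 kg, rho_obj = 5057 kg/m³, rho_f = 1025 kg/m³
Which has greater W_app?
W_app(A) = 157.2 N, W_app(B) = 123.3 N. Answer: A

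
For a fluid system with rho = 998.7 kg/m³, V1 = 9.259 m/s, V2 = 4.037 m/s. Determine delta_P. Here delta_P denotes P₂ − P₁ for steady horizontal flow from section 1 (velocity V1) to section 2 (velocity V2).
Formula: \Delta P = \frac{1}{2} \rho (V_1^2 - V_2^2)
delta_P = 0.5·998.7·(9.259² − 4.037²)/1000 = 34.67 kPa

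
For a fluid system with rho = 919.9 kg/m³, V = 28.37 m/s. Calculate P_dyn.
Formula: P_{dyn} = \frac{1}{2} \rho V^2
P_dyn = 0.5·919.9·28.37²/1000 = 370.2 kPa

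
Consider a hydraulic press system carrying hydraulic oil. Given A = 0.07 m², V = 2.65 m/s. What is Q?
Formula: Q = A V
Q = 0.07·2.65·1000 = 185.5 L/s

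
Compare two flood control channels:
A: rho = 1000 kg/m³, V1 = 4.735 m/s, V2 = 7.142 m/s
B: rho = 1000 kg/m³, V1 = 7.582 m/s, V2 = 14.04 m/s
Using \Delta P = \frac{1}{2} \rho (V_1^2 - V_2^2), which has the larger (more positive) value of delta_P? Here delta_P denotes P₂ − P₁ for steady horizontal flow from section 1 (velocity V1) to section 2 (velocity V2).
delta_P(A) = -14.29 kPa, delta_P(B) = -69.82 kPa. Answer: A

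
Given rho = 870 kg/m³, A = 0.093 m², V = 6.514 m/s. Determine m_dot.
Formula: \dot{m} = \rho A V
m_dot = 870·0.093·6.514 = 527 kg/s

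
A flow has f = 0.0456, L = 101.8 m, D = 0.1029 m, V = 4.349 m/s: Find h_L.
Formula: h_L = f \frac{L}{D} \frac{V^2}{2g}
h_L = 0.0456·(101.8/0.1029)·4.349²/(2·9.81) = 43.49 m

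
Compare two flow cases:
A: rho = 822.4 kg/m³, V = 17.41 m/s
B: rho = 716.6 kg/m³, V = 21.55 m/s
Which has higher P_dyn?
P_dyn(A) = 124.6 kPa, P_dyn(B) = 166.4 kPa. Answer: B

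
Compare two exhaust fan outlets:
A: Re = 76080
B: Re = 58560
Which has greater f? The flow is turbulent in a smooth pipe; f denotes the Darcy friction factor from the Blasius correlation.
f(A) = 0.01903, f(B) = 0.02031. Answer: B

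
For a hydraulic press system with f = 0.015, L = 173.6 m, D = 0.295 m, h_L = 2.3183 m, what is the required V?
Formula: h_L = f \frac{L}{D} \frac{V^2}{2g}
Substituting knowns: 2.3183 = 0.015·(173.6/0.295)·V²/(2·9.81)
Solving for V: V = √(2.3183·2·9.81/(0.015·(173.6/0.295))) = 2.27 m/s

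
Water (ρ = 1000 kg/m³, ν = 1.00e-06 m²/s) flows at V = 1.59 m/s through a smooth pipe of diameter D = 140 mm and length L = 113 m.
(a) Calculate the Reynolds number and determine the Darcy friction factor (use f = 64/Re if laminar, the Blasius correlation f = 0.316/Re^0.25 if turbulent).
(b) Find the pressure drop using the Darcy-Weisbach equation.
(a) Re = V·D/ν = 1.59·0.14/1.00e-06 = 222600 → turbulent (Re > 4000); f = 0.316/Re^0.25 = 0.316/222600^0.25 = 0.014548 (Blasius is strictly valid for Re ≲ 1e5; used here as the smooth-pipe estimate the problem specifies)
(b) Darcy-Weisbach: ΔP = f·(L/D)·½ρV²/1000 = 0.014548·(113/0.140)·½·1000·1.59²/1000 = 14.84 kPa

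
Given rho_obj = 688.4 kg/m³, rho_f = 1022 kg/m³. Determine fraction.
Formula: f_{sub} = \frac{\rho_{obj}}{\rho_f}
fraction = 688.4/1022 = 0.6736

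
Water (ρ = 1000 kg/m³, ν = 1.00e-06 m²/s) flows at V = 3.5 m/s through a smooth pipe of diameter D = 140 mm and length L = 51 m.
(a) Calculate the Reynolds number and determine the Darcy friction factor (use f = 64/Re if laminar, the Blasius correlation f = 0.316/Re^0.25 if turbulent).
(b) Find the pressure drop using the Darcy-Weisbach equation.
(a) Re = V·D/ν = 3.5·0.14/1.00e-06 = 490000 → turbulent (Re > 4000); f = 0.316/Re^0.25 = 0.316/490000^0.25 = 0.011944 (Blasius is strictly valid for Re ≲ 1e5; used here as the smooth-pipe estimate the problem specifies)
(b) Darcy-Weisbach: ΔP = f·(L/D)·½ρV²/1000 = 0.011944·(51/0.140)·½·1000·3.5²/1000 = 26.65 kPa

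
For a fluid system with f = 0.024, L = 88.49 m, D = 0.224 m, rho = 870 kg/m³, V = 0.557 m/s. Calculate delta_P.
Formula: \Delta P = f \frac{L}{D} \frac{\rho V^2}{2}
delta_P = 0.024·(88.49/0.224)·0.5·870·0.557²/1000 = 1.28 kPa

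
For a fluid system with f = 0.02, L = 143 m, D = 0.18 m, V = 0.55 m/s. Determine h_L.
Formula: h_L = f \frac{L}{D} \frac{V^2}{2g}
h_L = 0.02·(143/0.18)·0.55²/(2·9.81) = 0.245 m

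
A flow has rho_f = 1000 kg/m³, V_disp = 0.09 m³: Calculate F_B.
Formula: F_B = \rho_f g V_{disp}
F_B = 1000·9.81·0.09 = 882.9 N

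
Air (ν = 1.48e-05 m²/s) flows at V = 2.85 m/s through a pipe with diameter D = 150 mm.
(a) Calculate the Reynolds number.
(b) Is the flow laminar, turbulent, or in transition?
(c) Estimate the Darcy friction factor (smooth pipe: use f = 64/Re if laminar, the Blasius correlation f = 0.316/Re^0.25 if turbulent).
(a) Re = V·D/ν = 2.85·0.15/1.48e-05 = 28885
(b) Flow regime: turbulent (Re > 4000)
(c) Friction factor: f = 0.316/Re^0.25 = 0.316/28885^0.25 = 0.02424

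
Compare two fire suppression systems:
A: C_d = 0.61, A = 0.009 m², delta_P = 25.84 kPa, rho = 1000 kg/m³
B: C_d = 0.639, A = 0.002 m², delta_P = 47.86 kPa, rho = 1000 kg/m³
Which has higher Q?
Q(A) = 39.47 L/s, Q(B) = 12.5 L/s. Answer: A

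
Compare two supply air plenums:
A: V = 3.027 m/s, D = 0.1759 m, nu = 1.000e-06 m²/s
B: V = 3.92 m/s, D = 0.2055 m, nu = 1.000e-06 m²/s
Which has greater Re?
Re(A) = 532449, Re(B) = 805560. Answer: B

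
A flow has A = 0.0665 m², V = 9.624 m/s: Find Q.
Formula: Q = A V
Q = 0.0665·9.624·1000 = 640 L/s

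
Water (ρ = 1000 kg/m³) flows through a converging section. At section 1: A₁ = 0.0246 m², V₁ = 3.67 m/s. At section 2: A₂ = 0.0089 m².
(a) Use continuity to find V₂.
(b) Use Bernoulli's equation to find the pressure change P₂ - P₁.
(a) Continuity: A₁V₁=A₂V₂ -> V₂=A₁V₁/A₂=0.0246*3.67/0.0089=10.14 m/s
(b) Bernoulli: P₂-P₁=0.5*rho*(V₁^2-V₂^2)/1000=0.5*1000*(3.67^2-10.14^2)/1000=-44.68 kPa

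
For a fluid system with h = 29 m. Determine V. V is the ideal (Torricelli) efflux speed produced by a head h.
Formula: V = \sqrt{2 g h}
V = √(2·9.81·29) = 23.85 m/s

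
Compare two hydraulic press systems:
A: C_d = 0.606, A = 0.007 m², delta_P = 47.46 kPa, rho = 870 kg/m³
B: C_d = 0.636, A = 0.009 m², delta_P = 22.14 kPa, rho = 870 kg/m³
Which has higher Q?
Q(A) = 44.31 L/s, Q(B) = 40.84 L/s. Answer: A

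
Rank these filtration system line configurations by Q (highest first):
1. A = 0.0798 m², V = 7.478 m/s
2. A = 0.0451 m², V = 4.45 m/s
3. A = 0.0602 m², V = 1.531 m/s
Case 1: Q = 596.7 L/s
Case 2: Q = 200.7 L/s
Case 3: Q = 92.17 L/s
Ranking (highest first): 1, 2, 3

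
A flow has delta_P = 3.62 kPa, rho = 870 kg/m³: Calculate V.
Formula: V = \sqrt{\frac{2 \Delta P}{\rho}}
V = √(2·(3.62·1000)/870) = 2.885 m/s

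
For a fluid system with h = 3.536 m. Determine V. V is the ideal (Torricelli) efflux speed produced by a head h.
Formula: V = \sqrt{2 g h}
V = √(2·9.81·3.536) = 8.329 m/s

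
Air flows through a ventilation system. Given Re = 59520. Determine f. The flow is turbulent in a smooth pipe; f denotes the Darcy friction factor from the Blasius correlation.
Formula: f = \frac{0.316}{Re^{0.25}}
f = 0.316/59520^0.25 = 0.02023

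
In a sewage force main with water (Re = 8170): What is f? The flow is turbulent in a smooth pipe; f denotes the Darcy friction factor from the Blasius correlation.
Formula: f = \frac{0.316}{Re^{0.25}}
f = 0.316/8170^0.25 = 0.03324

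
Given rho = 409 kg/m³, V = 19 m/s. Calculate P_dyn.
Formula: P_{dyn} = \frac{1}{2} \rho V^2
P_dyn = 0.5·409·19²/1000 = 73.82 kPa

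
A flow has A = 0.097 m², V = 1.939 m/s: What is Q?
Formula: Q = A V
Q = 0.097·1.939·1000 = 188.1 L/s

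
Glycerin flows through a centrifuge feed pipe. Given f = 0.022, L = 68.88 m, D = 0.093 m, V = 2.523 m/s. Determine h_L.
Formula: h_L = f \frac{L}{D} \frac{V^2}{2g}
h_L = 0.022·(68.88/0.093)·2.523²/(2·9.81) = 5.287 m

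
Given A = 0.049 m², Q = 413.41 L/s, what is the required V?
Formula: Q = A V
Substituting knowns: 413.41 = 0.049·V·1000
Solving for V: V = (413.41/1000)/0.049 = 8.437 m/s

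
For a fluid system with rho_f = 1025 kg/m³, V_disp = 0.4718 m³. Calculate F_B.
Formula: F_B = \rho_f g V_{disp}
F_B = 1025·9.81·0.4718 = 4744 N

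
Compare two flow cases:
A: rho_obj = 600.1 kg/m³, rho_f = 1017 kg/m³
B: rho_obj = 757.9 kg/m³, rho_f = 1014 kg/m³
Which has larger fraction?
fraction(A) = 0.5901, fraction(B) = 0.7474. Answer: B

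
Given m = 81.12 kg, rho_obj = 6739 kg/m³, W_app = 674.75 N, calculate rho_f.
Formula: W_{app} = mg\left(1 - \frac{\rho_f}{\rho_{obj}}\right)
Substituting knowns: 674.75 = 81.12·9.81·(1 − rho_f/6739)
Solving for rho_f: rho_f = 6739·(1 − 674.75/(81.12·9.81)) = 1025 kg/m³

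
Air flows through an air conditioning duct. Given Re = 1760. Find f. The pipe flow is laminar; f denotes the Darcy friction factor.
Formula: f = \frac{64}{Re}
f = 64/1760 = 0.03636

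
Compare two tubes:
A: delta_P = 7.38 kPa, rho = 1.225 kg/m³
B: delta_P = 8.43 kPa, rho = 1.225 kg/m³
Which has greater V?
V(A) = 109.8 m/s, V(B) = 117.3 m/s. Answer: B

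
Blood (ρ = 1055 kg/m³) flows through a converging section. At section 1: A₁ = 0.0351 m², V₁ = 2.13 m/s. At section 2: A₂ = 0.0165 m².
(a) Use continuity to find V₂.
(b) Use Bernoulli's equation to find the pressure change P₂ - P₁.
(a) Continuity: A₁V₁=A₂V₂ -> V₂=A₁V₁/A₂=0.0351*2.13/0.0165=4.53 m/s
(b) Bernoulli: P₂-P₁=0.5*rho*(V₁^2-V₂^2)/1000=0.5*1055*(2.13^2-4.53^2)/1000=-8.432 kPa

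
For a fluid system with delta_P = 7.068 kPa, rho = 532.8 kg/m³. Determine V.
Formula: V = \sqrt{\frac{2 \Delta P}{\rho}}
V = √(2·(7.068·1000)/532.8) = 5.151 m/s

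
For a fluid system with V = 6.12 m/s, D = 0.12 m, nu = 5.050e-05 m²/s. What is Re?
Formula: Re = \frac{V D}{\nu}
Re = 6.12·0.12/5.050e-05 = 14543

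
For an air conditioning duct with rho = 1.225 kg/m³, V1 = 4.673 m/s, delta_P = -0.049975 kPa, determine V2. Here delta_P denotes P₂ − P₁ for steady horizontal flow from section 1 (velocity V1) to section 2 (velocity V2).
Formula: \Delta P = \frac{1}{2} \rho (V_1^2 - V_2^2)
Substituting knowns: -0.049975 = 0.5·1.225·(4.673² − V2²)/1000
Solving for V2: V2 = √(4.673² − 2·(-0.049975·1000)/1.225) = 10.17 m/s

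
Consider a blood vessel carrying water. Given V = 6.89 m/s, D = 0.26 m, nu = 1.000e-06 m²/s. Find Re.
Formula: Re = \frac{V D}{\nu}
Re = 6.89·0.26/1.000e-06 = 1.791e+06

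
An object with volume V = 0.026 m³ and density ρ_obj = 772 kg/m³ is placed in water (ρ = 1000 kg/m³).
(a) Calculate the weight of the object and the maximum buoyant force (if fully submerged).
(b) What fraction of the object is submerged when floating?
(a) W=rho_obj*g*V=772*9.81*0.026=196.9 N; F_B(max)=rho*g*V=1000*9.81*0.026=255.1 N
(b) Floating fraction=rho_obj/rho=772/1000=0.772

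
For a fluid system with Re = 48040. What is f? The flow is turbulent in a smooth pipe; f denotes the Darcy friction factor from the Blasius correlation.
Formula: f = \frac{0.316}{Re^{0.25}}
f = 0.316/48040^0.25 = 0.02134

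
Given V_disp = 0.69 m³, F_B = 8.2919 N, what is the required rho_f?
Formula: F_B = \rho_f g V_{disp}
Substituting knowns: 8.2919 = rho_f·9.81·0.69
Solving for rho_f: rho_f = 8.2919/(9.81·0.69) = 1.225 kg/m³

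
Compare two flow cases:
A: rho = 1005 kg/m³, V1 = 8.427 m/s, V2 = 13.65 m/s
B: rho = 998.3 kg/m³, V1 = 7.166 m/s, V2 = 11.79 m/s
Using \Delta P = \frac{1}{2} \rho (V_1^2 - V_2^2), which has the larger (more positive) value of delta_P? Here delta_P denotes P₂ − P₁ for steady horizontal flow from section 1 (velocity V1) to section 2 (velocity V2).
delta_P(A) = -57.94 kPa, delta_P(B) = -43.75 kPa. Answer: B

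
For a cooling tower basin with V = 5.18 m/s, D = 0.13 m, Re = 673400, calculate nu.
Formula: Re = \frac{V D}{\nu}
Substituting knowns: 673400 = 5.18·0.13/nu
Solving for nu: nu = 5.18·0.13/673400 = 1.000e-06 m²/s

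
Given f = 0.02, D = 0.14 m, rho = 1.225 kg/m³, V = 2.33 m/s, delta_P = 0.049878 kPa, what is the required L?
Formula: \Delta P = f \frac{L}{D} \frac{\rho V^2}{2}
Substituting knowns: 0.049878 = 0.02·(L/0.14)·0.5·1.225·2.33²/1000
Solving for L: L = (0.049878·1000)·0.14/(0.02·0.5·1.225·2.33²) = 105 m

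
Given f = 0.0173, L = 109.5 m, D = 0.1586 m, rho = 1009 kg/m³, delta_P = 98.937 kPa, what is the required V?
Formula: \Delta P = f \frac{L}{D} \frac{\rho V^2}{2}
Substituting knowns: 98.937 = 0.0173·(109.5/0.1586)·0.5·1009·V²/1000
Solving for V: V = √((98.937·1000)/(0.0173·(109.5/0.1586)·0.5·1009)) = 4.052 m/s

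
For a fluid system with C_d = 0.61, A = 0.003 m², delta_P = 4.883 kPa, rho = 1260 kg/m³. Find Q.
Formula: Q = C_d A \sqrt{\frac{2 \Delta P}{\rho}}
Q = 0.61·0.003·√(2·(4.883·1000)/1260)·1000 = 5.095 L/s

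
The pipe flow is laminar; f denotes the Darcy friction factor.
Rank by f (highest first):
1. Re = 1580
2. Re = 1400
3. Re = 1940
Case 1: f = 0.04051
Case 2: f = 0.04571
Case 3: f = 0.03299
Ranking (highest first): 2, 1, 3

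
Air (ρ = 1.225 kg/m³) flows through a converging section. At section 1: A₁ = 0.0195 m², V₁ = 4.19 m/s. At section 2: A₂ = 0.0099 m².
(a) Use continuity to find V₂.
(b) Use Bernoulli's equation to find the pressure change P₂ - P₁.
(a) Continuity: A₁V₁=A₂V₂ -> V₂=A₁V₁/A₂=0.0195*4.19/0.0099=8.25 m/s
(b) Bernoulli: P₂-P₁=0.5*rho*(V₁^2-V₂^2)/1000=0.5*1.225*(4.19^2-8.25^2)/1000=-0.03094 kPa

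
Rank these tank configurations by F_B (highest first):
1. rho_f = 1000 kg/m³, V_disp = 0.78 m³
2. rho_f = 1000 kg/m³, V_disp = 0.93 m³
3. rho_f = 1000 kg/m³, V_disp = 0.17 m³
Case 1: F_B = 7652 N
Case 2: F_B = 9123 N
Case 3: F_B = 1668 N
Ranking (highest first): 2, 1, 3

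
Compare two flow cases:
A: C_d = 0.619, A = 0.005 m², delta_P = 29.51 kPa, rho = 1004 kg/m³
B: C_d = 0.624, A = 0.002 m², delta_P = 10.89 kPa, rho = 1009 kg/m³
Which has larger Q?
Q(A) = 23.73 L/s, Q(B) = 5.798 L/s. Answer: A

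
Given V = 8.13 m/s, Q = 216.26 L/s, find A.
Formula: Q = A V
Substituting knowns: 216.26 = A·8.13·1000
Solving for A: A = (216.26/1000)/8.13 = 0.0266 m²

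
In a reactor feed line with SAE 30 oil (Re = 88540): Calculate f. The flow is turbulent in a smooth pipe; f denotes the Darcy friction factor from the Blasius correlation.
Formula: f = \frac{0.316}{Re^{0.25}}
f = 0.316/88540^0.25 = 0.01832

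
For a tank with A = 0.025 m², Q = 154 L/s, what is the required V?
Formula: Q = A V
Substituting knowns: 154 = 0.025·V·1000
Solving for V: V = (154/1000)/0.025 = 6.16 m/s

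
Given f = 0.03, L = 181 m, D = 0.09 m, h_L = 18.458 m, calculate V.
Formula: h_L = f \frac{L}{D} \frac{V^2}{2g}
Substituting knowns: 18.458 = 0.03·(181/0.09)·V²/(2·9.81)
Solving for V: V = √(18.458·2·9.81/(0.03·(181/0.09))) = 2.45 m/s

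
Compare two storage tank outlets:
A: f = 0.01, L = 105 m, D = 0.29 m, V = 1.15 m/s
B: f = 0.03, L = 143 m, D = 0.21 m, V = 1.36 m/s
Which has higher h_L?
h_L(A) = 0.2441 m, h_L(B) = 1.926 m. Answer: B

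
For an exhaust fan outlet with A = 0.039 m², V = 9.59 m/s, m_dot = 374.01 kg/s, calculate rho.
Formula: \dot{m} = \rho A V
Substituting knowns: 374.01 = rho·0.039·9.59
Solving for rho: rho = 374.01/(0.039·9.59) = 1000 kg/m³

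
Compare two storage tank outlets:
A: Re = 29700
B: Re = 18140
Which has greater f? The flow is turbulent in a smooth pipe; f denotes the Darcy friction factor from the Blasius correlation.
f(A) = 0.02407, f(B) = 0.02723. Answer: B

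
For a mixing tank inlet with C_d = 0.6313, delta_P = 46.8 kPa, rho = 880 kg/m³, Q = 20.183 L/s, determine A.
Formula: Q = C_d A \sqrt{\frac{2 \Delta P}{\rho}}
Substituting knowns: 20.183 = 0.6313·A·√(2·(46.8·1000)/880)·1000
Solving for A: A = (20.183/1000)/(0.6313·√(2·(46.8·1000)/880)) = 0.0031 m²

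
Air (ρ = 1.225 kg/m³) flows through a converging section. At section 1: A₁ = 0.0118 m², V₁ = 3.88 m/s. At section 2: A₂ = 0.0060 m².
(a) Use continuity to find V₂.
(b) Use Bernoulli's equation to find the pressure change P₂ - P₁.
(a) Continuity: A₁V₁=A₂V₂ -> V₂=A₁V₁/A₂=0.0118*3.88/0.0060=7.63 m/s
(b) Bernoulli: P₂-P₁=0.5*rho*(V₁^2-V₂^2)/1000=0.5*1.225*(3.88^2-7.63^2)/1000=-0.02644 kPa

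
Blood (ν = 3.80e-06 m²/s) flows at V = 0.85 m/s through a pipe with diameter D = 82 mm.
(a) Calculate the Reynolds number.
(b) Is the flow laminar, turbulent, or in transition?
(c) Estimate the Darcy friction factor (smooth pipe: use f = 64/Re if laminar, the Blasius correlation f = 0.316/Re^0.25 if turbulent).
(a) Re = V·D/ν = 0.85·0.082/3.80e-06 = 18342
(b) Flow regime: turbulent (Re > 4000)
(c) Friction factor: f = 0.316/Re^0.25 = 0.316/18342^0.25 = 0.02715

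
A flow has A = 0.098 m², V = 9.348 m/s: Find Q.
Formula: Q = A V
Q = 0.098·9.348·1000 = 916.1 L/s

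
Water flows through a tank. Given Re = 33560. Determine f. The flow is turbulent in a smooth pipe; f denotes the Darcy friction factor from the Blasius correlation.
Formula: f = \frac{0.316}{Re^{0.25}}
f = 0.316/33560^0.25 = 0.02335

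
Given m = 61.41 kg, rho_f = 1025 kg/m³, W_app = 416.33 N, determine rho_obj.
Formula: W_{app} = mg\left(1 - \frac{\rho_f}{\rho_{obj}}\right)
Substituting knowns: 416.33 = 61.41·9.81·(1 − 1025/rho_obj)
Solving for rho_obj: rho_obj = 1025/(1 − 416.33/(61.41·9.81)) = 3318 kg/m³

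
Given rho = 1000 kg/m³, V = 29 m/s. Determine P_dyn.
Formula: P_{dyn} = \frac{1}{2} \rho V^2
P_dyn = 0.5·1000·29²/1000 = 420.5 kPa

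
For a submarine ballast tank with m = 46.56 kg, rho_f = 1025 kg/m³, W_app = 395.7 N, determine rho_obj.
Formula: W_{app} = mg\left(1 - \frac{\rho_f}{\rho_{obj}}\right)
Substituting knowns: 395.7 = 46.56·9.81·(1 − 1025/rho_obj)
Solving for rho_obj: rho_obj = 1025/(1 − 395.7/(46.56·9.81)) = 7668 kg/m³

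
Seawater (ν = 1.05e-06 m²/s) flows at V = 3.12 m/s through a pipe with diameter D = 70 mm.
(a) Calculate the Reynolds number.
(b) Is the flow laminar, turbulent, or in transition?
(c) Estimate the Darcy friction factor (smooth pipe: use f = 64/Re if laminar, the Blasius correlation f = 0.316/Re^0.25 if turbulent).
(a) Re = V·D/ν = 3.12·0.07/1.05e-06 = 208000
(b) Flow regime: turbulent (Re > 4000)
(c) Friction factor: f = 0.316/Re^0.25 = 0.316/208000^0.25 = 0.0148 (Blasius is strictly valid for Re ≲ 1e5; used here as the smooth-pipe estimate the problem specifies)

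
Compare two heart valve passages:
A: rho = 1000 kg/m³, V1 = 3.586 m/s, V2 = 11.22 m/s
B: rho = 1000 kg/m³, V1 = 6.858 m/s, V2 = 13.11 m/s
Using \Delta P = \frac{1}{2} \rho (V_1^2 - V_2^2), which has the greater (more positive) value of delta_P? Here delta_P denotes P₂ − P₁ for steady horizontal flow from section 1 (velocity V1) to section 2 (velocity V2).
delta_P(A) = -56.51 kPa, delta_P(B) = -62.42 kPa. Answer: A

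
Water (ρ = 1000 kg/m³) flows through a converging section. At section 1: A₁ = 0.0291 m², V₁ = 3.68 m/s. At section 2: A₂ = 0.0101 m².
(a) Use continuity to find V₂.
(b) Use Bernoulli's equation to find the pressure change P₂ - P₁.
(a) Continuity: A₁V₁=A₂V₂ -> V₂=A₁V₁/A₂=0.0291*3.68/0.0101=10.60 m/s
(b) Bernoulli: P₂-P₁=0.5*rho*(V₁^2-V₂^2)/1000=0.5*1000*(3.68^2-10.60^2)/1000=-49.41 kPa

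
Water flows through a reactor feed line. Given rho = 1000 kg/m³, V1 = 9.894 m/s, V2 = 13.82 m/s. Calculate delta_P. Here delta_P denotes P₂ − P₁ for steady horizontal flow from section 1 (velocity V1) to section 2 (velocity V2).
Formula: \Delta P = \frac{1}{2} \rho (V_1^2 - V_2^2)
delta_P = 0.5·1000·(9.894² − 13.82²)/1000 = -46.55 kPa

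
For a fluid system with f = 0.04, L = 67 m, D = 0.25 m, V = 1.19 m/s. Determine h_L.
Formula: h_L = f \frac{L}{D} \frac{V^2}{2g}
h_L = 0.04·(67/0.25)·1.19²/(2·9.81) = 0.7737 m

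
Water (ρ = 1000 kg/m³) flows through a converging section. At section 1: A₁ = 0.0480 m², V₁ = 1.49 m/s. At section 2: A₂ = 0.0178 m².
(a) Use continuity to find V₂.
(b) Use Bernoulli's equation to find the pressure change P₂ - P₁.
(a) Continuity: A₁V₁=A₂V₂ -> V₂=A₁V₁/A₂=0.0480*1.49/0.0178=4.02 m/s
(b) Bernoulli: P₂-P₁=0.5*rho*(V₁^2-V₂^2)/1000=0.5*1000*(1.49^2-4.02^2)/1000=-6.97 kPa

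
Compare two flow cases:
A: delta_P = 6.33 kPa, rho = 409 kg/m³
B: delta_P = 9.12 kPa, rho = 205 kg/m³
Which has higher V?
V(A) = 5.564 m/s, V(B) = 9.433 m/s. Answer: B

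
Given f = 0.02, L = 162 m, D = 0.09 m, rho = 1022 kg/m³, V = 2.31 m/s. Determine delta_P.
Formula: \Delta P = f \frac{L}{D} \frac{\rho V^2}{2}
delta_P = 0.02·(162/0.09)·0.5·1022·2.31²/1000 = 98.16 kPa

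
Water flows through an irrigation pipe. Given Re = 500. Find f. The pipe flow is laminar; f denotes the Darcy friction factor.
Formula: f = \frac{64}{Re}
f = 64/500 = 0.128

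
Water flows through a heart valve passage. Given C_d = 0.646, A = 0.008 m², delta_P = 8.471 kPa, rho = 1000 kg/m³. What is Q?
Formula: Q = C_d A \sqrt{\frac{2 \Delta P}{\rho}}
Q = 0.646·0.008·√(2·(8.471·1000)/1000)·1000 = 21.27 L/s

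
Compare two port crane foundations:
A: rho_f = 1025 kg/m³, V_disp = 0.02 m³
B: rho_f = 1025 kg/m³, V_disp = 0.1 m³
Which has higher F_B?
F_B(A) = 201.1 N, F_B(B) = 1006 N. Answer: B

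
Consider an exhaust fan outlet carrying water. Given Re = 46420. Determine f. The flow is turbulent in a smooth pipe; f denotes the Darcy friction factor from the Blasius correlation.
Formula: f = \frac{0.316}{Re^{0.25}}
f = 0.316/46420^0.25 = 0.02153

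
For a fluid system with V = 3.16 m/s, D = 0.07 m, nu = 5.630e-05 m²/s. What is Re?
Formula: Re = \frac{V D}{\nu}
Re = 3.16·0.07/5.630e-05 = 3929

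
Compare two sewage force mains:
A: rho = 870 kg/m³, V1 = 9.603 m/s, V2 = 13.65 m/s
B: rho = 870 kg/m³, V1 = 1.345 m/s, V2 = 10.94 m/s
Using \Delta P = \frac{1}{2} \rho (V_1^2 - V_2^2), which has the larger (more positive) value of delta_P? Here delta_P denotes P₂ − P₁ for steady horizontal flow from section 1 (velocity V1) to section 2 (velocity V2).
delta_P(A) = -40.94 kPa, delta_P(B) = -51.28 kPa. Answer: A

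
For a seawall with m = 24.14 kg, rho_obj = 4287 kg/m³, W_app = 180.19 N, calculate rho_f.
Formula: W_{app} = mg\left(1 - \frac{\rho_f}{\rho_{obj}}\right)
Substituting knowns: 180.19 = 24.14·9.81·(1 − rho_f/4287)
Solving for rho_f: rho_f = 4287·(1 − 180.19/(24.14·9.81)) = 1025 kg/m³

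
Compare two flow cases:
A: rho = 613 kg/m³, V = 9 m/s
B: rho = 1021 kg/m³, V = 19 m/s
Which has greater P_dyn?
P_dyn(A) = 24.83 kPa, P_dyn(B) = 184.3 kPa. Answer: B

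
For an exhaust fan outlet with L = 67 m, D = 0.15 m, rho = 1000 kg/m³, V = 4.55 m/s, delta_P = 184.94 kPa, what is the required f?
Formula: \Delta P = f \frac{L}{D} \frac{\rho V^2}{2}
Substituting knowns: 184.94 = f·(67/0.15)·0.5·1000·4.55²/1000
Solving for f: f = (184.94·1000)/((67/0.15)·0.5·1000·4.55²) = 0.04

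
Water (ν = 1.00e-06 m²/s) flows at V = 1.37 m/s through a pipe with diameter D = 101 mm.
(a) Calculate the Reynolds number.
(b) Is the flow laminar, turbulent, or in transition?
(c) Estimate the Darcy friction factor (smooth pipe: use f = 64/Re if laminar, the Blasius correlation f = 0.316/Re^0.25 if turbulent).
(a) Re = V·D/ν = 1.37·0.101/1.00e-06 = 138370
(b) Flow regime: turbulent (Re > 4000)
(c) Friction factor: f = 0.316/Re^0.25 = 0.316/138370^0.25 = 0.01638 (Blasius is strictly valid for Re ≲ 1e5; used here as the smooth-pipe estimate the problem specifies)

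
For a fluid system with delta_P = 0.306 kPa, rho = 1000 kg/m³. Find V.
Formula: V = \sqrt{\frac{2 \Delta P}{\rho}}
V = √(2·(0.306·1000)/1000) = 0.7823 m/s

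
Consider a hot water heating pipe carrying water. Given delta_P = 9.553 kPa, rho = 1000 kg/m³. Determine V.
Formula: V = \sqrt{\frac{2 \Delta P}{\rho}}
V = √(2·(9.553·1000)/1000) = 4.371 m/s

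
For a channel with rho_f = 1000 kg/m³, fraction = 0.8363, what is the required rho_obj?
Formula: f_{sub} = \frac{\rho_{obj}}{\rho_f}
Substituting knowns: 0.8363 = rho_obj/1000
Solving for rho_obj: rho_obj = 0.8363·1000 = 836.3 kg/m³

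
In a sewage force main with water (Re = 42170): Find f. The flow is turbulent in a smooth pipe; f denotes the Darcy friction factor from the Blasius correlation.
Formula: f = \frac{0.316}{Re^{0.25}}
f = 0.316/42170^0.25 = 0.02205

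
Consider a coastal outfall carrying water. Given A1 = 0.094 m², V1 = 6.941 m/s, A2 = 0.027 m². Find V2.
Formula: V_2 = \frac{A_1 V_1}{A_2}
V2 = 0.094·6.941/0.027 = 24.16 m/s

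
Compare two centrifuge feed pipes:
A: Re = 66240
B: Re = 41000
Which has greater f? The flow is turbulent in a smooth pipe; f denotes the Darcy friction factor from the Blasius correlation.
f(A) = 0.0197, f(B) = 0.02221. Answer: B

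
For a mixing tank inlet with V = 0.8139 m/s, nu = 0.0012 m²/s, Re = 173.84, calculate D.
Formula: Re = \frac{V D}{\nu}
Substituting knowns: 173.84 = 0.8139·D/0.0012
Solving for D: D = 173.84·0.0012/0.8139 = 0.2563 m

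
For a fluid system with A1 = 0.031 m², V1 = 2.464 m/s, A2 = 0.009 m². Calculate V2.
Formula: V_2 = \frac{A_1 V_1}{A_2}
V2 = 0.031·2.464/0.009 = 8.487 m/s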